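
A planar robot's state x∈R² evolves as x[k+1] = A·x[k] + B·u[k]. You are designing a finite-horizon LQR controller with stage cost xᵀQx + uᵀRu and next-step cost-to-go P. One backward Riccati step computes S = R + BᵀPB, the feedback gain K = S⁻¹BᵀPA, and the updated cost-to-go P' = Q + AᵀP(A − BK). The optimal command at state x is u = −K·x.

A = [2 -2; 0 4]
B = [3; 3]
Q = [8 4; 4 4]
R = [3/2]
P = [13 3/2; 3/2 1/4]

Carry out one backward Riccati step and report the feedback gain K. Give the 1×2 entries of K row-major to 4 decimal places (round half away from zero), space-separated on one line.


0.5888 -0.4467

BᵀP = [43.5000 5.2500]
S = R + BᵀPB = [3/2] + [146.2500] = [147.7500]
BᵀPA = [87.0000 -66.0000]
K = S⁻¹·BᵀPA = [0.5888 -0.4467]
A−BK = [0.2335 -0.6599; -1.7665 5.3401]
AᵀP(A−BK) = [0.7716 -1.1371; -1.1371 2.5178]
P' = Q + AᵀP(A−BK) = [8.7716 2.8629; 2.8629 6.5178]
tr(P') = 15.2893


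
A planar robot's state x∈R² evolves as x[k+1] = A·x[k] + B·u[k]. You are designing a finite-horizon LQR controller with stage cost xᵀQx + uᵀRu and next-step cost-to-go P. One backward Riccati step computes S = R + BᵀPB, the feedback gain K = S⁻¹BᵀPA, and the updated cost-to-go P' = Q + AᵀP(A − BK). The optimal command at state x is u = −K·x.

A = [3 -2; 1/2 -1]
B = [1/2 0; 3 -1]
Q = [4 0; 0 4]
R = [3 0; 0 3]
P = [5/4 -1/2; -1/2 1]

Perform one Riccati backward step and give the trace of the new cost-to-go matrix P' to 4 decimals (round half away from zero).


21.6025

BᵀP = [-0.8750 2.7500; 0.5000 -1.0000]
S = R + BᵀPB = [3 0; 0 3] + [7.8125 -2.7500; -2.7500 1.0000] = [10.8125 -2.7500; -2.7500 4.0000]
BᵀPA = [-1.2500 -1.0000; 1.0000 0.0000]
K = S⁻¹·BᵀPA = [-0.0630 -0.1121; 0.2067 -0.0771]
A−BK = [3.0315 -1.9440; 0.8958 -0.7408]
AᵀP(A−BK) = [9.7145 -6.0630; -6.0630 3.8879]
P' = Q + AᵀP(A−BK) = [13.7145 -6.0630; -6.0630 7.8879]
tr(P') = 21.6025


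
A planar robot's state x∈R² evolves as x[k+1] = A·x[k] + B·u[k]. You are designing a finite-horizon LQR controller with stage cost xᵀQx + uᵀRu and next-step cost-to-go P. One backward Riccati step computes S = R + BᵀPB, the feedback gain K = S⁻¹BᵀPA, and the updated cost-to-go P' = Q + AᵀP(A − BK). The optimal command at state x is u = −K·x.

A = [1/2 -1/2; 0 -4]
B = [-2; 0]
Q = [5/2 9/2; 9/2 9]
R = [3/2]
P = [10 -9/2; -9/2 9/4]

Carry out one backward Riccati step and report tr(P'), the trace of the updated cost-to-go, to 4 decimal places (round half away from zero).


15.8012

BᵀP = [-20.0000 9.0000]
S = R + BᵀPB = [3/2] + [40.0000] = [41.5000]
BᵀPA = [-10.0000 -26.0000]
K = S⁻¹·BᵀPA = [-0.2410 -0.6265]
A−BK = [0.0181 -1.7530; 0.0000 -4.0000]
AᵀP(A−BK) = [0.0904 0.2349; 0.2349 4.2108]
P' = Q + AᵀP(A−BK) = [2.5904 4.7349; 4.7349 13.2108]
tr(P') = 15.8012


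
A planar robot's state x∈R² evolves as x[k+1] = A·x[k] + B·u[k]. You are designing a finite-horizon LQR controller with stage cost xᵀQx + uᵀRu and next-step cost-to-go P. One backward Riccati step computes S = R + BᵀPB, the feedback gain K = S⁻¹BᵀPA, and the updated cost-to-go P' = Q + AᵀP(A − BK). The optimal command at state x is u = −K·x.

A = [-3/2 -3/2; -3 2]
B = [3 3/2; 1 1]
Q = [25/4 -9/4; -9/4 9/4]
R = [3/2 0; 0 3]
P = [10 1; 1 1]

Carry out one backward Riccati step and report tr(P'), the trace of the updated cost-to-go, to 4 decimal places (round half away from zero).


BᵀP = [31.0000 4.0000; 16.0000 2.5000]
S = R + BᵀPB = [3/2 0; 0 3] + [97.0000 50.5000; 50.5000 26.5000] = [98.5000 50.5000; 50.5000 29.5000]
BᵀPA = [-58.5000 -38.5000; -31.5000 -19.0000]
K = S⁻¹·BᵀPA = [-0.3797 -0.4958; -0.4177 0.2046]
A−BK = [0.2658 -0.3196; -2.2025 2.2911]
AᵀP(A−BK) = [5.1266 -4.5570; -4.5570 5.3006]
P' = Q + AᵀP(A−BK) = [11.3766 -6.8070; -6.8070 7.5506]
tr(P') = 18.9272

18.9272


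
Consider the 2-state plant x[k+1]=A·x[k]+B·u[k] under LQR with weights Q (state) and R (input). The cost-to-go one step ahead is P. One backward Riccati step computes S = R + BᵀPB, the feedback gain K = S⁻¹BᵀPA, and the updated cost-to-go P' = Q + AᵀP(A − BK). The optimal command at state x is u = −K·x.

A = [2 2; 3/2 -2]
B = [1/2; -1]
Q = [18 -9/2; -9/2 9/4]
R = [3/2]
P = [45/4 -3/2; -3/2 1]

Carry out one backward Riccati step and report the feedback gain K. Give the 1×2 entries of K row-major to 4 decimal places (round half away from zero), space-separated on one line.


1.7064 2.6055

BᵀP = [7.1250 -1.7500]
S = R + BᵀPB = [3/2] + [5.3125] = [6.8125]
BᵀPA = [11.6250 17.7500]
K = S⁻¹·BᵀPA = [1.7064 2.6055]
A−BK = [1.1468 0.6972; 3.2064 0.6055]
AᵀP(A−BK) = [18.4128 13.2110; 13.2110 14.7523]
P' = Q + AᵀP(A−BK) = [36.4128 8.7110; 8.7110 17.0023]
tr(P') = 53.4151


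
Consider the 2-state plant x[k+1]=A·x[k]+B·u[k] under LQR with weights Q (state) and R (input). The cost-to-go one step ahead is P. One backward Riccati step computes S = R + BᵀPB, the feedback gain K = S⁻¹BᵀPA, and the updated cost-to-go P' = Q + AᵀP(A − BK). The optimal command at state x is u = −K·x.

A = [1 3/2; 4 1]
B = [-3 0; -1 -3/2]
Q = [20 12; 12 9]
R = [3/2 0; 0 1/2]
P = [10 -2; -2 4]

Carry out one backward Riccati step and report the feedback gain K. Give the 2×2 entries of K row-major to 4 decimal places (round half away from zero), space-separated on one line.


-0.3226 -0.4903 -2.3124 -0.3127

BᵀP = [-28.0000 2.0000; 3.0000 -6.0000]
S = R + BᵀPB = [3/2 0; 0 1/2] + [82.0000 -3.0000; -3.0000 9.0000] = [83.5000 -3.0000; -3.0000 9.5000]
BᵀPA = [-20.0000 -40.0000; -21.0000 -1.5000]
K = S⁻¹·BᵀPA = [-0.3226 -0.4903; -2.3124 -0.3127]
A−BK = [0.0322 0.0292; 0.2088 0.0406]
AᵀP(A−BK) = [2.9876 0.6274; 0.6274 0.4198]
P' = Q + AᵀP(A−BK) = [22.9876 12.6274; 12.6274 9.4198]
tr(P') = 32.4074


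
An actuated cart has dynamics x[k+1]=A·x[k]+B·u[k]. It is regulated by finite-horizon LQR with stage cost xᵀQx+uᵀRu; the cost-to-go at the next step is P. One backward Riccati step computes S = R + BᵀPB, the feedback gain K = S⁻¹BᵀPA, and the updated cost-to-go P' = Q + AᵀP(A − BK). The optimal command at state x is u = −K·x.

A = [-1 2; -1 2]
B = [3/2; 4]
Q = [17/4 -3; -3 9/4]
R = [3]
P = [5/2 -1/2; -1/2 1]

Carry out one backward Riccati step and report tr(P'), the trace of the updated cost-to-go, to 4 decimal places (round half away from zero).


12.2886

BᵀP = [1.7500 3.2500]
S = R + BᵀPB = [3] + [15.6250] = [18.6250]
BᵀPA = [-5.0000 10.0000]
K = S⁻¹·BᵀPA = [-0.2685 0.5369]
A−BK = [-0.5973 1.1946; 0.0738 -0.1477]
AᵀP(A−BK) = [1.1577 -2.3154; -2.3154 4.6309]
P' = Q + AᵀP(A−BK) = [5.4077 -5.3154; -5.3154 6.8809]
tr(P') = 12.2886


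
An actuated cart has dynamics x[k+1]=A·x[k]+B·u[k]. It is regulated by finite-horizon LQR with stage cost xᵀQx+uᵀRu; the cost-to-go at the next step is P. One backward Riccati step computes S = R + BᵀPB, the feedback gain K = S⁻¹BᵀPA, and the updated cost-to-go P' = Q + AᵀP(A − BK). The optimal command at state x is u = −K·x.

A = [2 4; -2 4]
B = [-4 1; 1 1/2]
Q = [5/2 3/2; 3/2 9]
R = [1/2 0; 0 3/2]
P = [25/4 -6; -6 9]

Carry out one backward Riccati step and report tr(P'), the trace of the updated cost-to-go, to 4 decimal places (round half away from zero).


BᵀP = [-31.0000 33.0000; 3.2500 -1.5000]
S = R + BᵀPB = [1/2 0; 0 3/2] + [157.0000 -14.5000; -14.5000 2.5000] = [157.5000 -14.5000; -14.5000 4.0000]
BᵀPA = [-128.0000 8.0000; 9.5000 7.0000]
K = S⁻¹·BᵀPA = [-0.8916 0.3180; -0.8571 2.9029]
A−BK = [-0.7094 2.3693; -0.6799 2.2305]
AᵀP(A−BK) = [3.0170 -8.8678; -8.8678 29.1352]
P' = Q + AᵀP(A−BK) = [5.5170 -7.3678; -7.3678 38.1352]
tr(P') = 43.6522

43.6522


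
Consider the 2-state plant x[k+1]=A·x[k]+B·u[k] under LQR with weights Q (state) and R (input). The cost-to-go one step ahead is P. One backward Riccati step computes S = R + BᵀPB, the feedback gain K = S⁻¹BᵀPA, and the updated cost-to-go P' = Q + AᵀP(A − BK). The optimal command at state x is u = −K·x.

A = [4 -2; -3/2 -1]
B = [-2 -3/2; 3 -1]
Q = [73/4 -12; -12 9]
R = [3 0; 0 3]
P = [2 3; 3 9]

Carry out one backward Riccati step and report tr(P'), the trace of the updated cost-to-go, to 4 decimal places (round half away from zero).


35.9933

BᵀP = [5.0000 21.0000; -6.0000 -13.5000]
S = R + BᵀPB = [3 0; 0 3] + [53.0000 -28.5000; -28.5000 22.5000] = [56.0000 -28.5000; -28.5000 25.5000]
BᵀPA = [-11.5000 -31.0000; -3.7500 25.5000]
K = S⁻¹·BᵀPA = [-0.6498 -0.1035; -0.8733 0.8843]
A−BK = [1.3904 -0.8806; -0.4239 0.1949]
AᵀP(A−BK) = [5.5021 -3.3745; -3.3745 3.2412]
P' = Q + AᵀP(A−BK) = [23.7521 -15.3745; -15.3745 12.2412]
tr(P') = 35.9933


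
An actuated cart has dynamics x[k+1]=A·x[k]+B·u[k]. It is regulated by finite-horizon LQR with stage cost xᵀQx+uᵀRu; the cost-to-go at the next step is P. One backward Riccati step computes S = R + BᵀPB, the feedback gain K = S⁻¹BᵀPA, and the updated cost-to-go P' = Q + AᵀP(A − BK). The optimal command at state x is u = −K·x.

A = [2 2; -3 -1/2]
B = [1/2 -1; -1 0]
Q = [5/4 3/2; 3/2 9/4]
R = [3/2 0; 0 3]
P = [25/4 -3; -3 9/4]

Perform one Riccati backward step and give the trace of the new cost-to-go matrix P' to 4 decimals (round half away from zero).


BᵀP = [6.1250 -3.7500; -6.2500 3.0000]
S = R + BᵀPB = [3/2 0; 0 3] + [6.8125 -6.1250; -6.1250 6.2500] = [8.3125 -6.1250; -6.1250 9.2500]
BᵀPA = [23.5000 14.1250; -21.5000 -14.0000]
K = S⁻¹·BᵀPA = [2.1762 1.1405; -0.8833 -0.7583]
A−BK = [0.0286 0.6714; -0.8238 0.6405]
AᵀP(A−BK) = [11.1179 6.2696; 6.2696 4.8366]
P' = Q + AᵀP(A−BK) = [12.3679 7.7696; 7.7696 7.0866]
tr(P') = 19.4545

19.4545


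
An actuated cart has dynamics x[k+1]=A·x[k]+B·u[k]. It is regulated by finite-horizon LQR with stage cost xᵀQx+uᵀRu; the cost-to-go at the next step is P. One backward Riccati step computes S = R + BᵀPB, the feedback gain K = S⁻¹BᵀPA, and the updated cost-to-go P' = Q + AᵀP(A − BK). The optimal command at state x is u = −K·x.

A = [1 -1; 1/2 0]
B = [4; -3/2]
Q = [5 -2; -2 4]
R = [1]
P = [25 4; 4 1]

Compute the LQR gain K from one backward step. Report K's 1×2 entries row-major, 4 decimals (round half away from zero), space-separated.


0.2850 -0.2646

BᵀP = [94.0000 14.5000]
S = R + BᵀPB = [1] + [354.2500] = [355.2500]
BᵀPA = [101.2500 -94.0000]
K = S⁻¹·BᵀPA = [0.2850 -0.2646]
A−BK = [-0.1400 0.0584; 0.9275 -0.3969]
AᵀP(A−BK) = [0.3927 -0.2090; -0.2090 0.1274]
P' = Q + AᵀP(A−BK) = [5.3927 -2.2090; -2.2090 4.1274]
tr(P') = 9.5201


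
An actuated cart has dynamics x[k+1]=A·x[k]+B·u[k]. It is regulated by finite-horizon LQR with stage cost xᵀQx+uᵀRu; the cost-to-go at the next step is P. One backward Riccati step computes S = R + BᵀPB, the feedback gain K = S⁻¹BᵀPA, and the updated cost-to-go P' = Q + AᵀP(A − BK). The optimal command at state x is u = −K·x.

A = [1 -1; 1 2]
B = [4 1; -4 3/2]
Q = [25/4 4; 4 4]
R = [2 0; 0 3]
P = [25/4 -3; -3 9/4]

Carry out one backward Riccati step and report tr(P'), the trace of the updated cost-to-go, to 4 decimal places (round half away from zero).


BᵀP = [37.0000 -21.0000; 1.7500 0.3750]
S = R + BᵀPB = [2 0; 0 3] + [232.0000 5.5000; 5.5000 2.3125] = [234.0000 5.5000; 5.5000 5.3125]
BᵀPA = [16.0000 -79.0000; 2.1250 -1.0000]
K = S⁻¹·BᵀPA = [0.0604 -0.3415; 0.3374 0.1653]
A−BK = [0.4208 0.2007; 0.7356 0.3861]
AᵀP(A−BK) = [0.8159 0.3626; 0.3626 0.4374]
P' = Q + AᵀP(A−BK) = [7.0659 4.3626; 4.3626 4.4374]
tr(P') = 11.5033

11.5033


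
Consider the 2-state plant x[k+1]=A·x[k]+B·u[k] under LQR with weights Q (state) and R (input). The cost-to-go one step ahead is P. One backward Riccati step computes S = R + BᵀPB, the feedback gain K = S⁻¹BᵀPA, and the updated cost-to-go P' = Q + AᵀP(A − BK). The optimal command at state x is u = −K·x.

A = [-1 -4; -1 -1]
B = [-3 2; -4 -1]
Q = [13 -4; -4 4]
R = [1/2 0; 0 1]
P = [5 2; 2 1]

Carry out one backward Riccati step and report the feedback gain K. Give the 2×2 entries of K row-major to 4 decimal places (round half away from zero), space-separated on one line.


BᵀP = [-23.0000 -10.0000; 8.0000 3.0000]
S = R + BᵀPB = [1/2 0; 0 1] + [109.0000 -36.0000; -36.0000 13.0000] = [109.5000 -36.0000; -36.0000 14.0000]
BᵀPA = [33.0000 102.0000; -11.0000 -35.0000]
K = S⁻¹·BᵀPA = [0.2785 0.7089; -0.0696 -0.6772]
A−BK = [-0.0253 -0.5190; 0.0443 1.1582]
AᵀP(A−BK) = [0.0443 0.1582; 0.1582 0.9937]
P' = Q + AᵀP(A−BK) = [13.0443 -3.8418; -3.8418 4.9937]
tr(P') = 18.0380

0.2785 0.7089 -0.0696 -0.6772


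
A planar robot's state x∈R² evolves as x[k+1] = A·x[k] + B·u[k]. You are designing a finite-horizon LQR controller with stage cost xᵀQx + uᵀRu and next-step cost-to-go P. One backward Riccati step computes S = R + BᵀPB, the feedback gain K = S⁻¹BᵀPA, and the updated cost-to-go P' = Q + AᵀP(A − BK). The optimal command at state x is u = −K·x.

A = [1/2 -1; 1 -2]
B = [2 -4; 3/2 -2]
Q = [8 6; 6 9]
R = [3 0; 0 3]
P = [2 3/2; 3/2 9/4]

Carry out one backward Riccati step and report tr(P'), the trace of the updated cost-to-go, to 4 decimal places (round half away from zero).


18.9619

BᵀP = [6.2500 6.3750; -11.0000 -10.5000]
S = R + BᵀPB = [3 0; 0 3] + [22.0625 -37.7500; -37.7500 65.0000] = [25.0625 -37.7500; -37.7500 68.0000]
BᵀPA = [9.5000 -19.0000; -16.0000 32.0000]
K = S⁻¹·BᵀPA = [0.1504 -0.3009; -0.1518 0.3036]
A−BK = [-0.4080 0.8160; 0.4708 -0.9416]
AᵀP(A−BK) = [0.3924 -0.7848; -0.7848 1.5695]
P' = Q + AᵀP(A−BK) = [8.3924 5.2152; 5.2152 10.5695]
tr(P') = 18.9619


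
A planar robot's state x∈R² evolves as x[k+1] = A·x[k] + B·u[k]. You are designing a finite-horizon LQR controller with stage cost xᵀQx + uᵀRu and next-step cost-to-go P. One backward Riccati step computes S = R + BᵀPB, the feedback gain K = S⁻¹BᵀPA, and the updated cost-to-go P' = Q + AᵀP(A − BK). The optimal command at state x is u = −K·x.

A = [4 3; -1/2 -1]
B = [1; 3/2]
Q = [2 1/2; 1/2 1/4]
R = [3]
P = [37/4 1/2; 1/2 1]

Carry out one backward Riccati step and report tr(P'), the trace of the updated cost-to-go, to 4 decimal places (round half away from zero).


85.6875

BᵀP = [10.0000 2.0000]
S = R + BᵀPB = [3] + [13.0000] = [16.0000]
BᵀPA = [39.0000 28.0000]
K = S⁻¹·BᵀPA = [2.4375 1.7500]
A−BK = [1.5625 1.2500; -4.1563 -3.6250]
AᵀP(A−BK) = [51.1875 40.5000; 40.5000 32.2500]
P' = Q + AᵀP(A−BK) = [53.1875 41.0000; 41.0000 32.5000]
tr(P') = 85.6875


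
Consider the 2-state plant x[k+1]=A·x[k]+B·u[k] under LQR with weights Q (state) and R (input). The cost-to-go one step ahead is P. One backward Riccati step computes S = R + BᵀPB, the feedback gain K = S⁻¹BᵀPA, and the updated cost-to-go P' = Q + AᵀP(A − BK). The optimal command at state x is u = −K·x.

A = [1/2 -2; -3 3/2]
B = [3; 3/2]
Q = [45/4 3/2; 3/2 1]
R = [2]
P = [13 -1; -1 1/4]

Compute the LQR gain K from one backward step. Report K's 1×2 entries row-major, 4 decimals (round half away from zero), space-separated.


BᵀP = [37.5000 -2.6250]
S = R + BᵀPB = [2] + [108.5625] = [110.5625]
BᵀPA = [26.6250 -78.9375]
K = S⁻¹·BᵀPA = [0.2408 -0.7140]
A−BK = [-0.2224 0.1419; -3.3612 2.5709]
AᵀP(A−BK) = [2.0883 -1.8657; -1.8657 2.2041]
P' = Q + AᵀP(A−BK) = [13.3383 -0.3657; -0.3657 3.2041]
tr(P') = 16.5424

0.2408 -0.7140


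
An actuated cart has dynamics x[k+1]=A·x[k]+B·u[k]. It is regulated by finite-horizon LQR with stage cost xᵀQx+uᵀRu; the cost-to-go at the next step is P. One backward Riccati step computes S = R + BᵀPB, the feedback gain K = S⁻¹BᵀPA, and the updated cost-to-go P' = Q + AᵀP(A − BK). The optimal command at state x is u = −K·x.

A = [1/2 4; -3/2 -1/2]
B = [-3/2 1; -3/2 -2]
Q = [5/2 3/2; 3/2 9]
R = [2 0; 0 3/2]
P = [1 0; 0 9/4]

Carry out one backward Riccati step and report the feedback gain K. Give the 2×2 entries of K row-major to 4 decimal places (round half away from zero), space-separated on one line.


0.1450 -1.0361 0.5642 1.0165

BᵀP = [-1.5000 -3.3750; 1.0000 -4.5000]
S = R + BᵀPB = [2 0; 0 3/2] + [7.3125 5.2500; 5.2500 10.0000] = [9.3125 5.2500; 5.2500 11.5000]
BᵀPA = [4.3125 -4.3125; 7.2500 6.2500]
K = S⁻¹·BᵀPA = [0.1450 -1.0361; 0.5642 1.0165]
A−BK = [0.1532 1.4293; -0.1540 -0.0212]
AᵀP(A−BK) = [0.5965 0.7862; 0.7862 5.7410]
P' = Q + AᵀP(A−BK) = [3.0965 2.2862; 2.2862 14.7410]
tr(P') = 17.8374


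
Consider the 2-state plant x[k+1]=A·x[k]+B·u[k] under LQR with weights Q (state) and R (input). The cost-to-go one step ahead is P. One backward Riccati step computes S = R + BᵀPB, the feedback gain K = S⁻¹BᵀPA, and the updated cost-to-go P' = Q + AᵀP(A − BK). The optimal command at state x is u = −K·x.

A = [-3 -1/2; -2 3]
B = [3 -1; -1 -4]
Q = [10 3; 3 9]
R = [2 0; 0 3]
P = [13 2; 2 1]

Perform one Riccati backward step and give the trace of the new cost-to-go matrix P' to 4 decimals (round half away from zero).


BᵀP = [37.0000 5.0000; -21.0000 -6.0000]
S = R + BᵀPB = [2 0; 0 3] + [106.0000 -57.0000; -57.0000 45.0000] = [108.0000 -57.0000; -57.0000 48.0000]
BᵀPA = [-121.0000 -3.5000; 75.0000 -7.5000]
K = S⁻¹·BᵀPA = [-0.7922 -0.3078; 0.6217 -0.5217]
A−BK = [-0.0016 -0.0984; -0.3054 0.6054]
AᵀP(A−BK) = [2.5101 -0.6101; -0.6101 1.2601]
P' = Q + AᵀP(A−BK) = [12.5101 2.3899; 2.3899 10.2601]
tr(P') = 22.7702

22.7702


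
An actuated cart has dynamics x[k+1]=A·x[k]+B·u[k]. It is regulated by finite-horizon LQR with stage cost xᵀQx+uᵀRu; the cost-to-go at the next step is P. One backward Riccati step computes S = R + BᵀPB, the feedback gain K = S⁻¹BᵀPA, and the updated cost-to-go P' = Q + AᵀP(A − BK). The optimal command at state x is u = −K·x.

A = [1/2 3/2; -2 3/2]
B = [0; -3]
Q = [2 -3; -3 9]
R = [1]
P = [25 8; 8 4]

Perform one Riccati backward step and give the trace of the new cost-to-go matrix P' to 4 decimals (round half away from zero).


35.7973

BᵀP = [-24.0000 -12.0000]
S = R + BᵀPB = [1] + [36.0000] = [37.0000]
BᵀPA = [12.0000 -54.0000]
K = S⁻¹·BᵀPA = [0.3243 -1.4595]
A−BK = [0.5000 1.5000; -1.0270 -2.8784]
AᵀP(A−BK) = [2.3581 6.2635; 6.2635 22.4392]
P' = Q + AᵀP(A−BK) = [4.3581 3.2635; 3.2635 31.4392]
tr(P') = 35.7973


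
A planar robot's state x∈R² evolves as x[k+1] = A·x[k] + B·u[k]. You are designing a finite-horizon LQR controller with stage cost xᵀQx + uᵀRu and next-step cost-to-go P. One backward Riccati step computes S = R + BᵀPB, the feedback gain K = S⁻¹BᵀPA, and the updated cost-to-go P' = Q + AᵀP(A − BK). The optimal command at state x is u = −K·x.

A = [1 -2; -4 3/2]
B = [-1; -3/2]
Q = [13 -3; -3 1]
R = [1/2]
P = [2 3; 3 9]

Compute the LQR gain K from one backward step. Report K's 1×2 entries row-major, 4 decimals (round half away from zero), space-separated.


1.8740 -0.3701

BᵀP = [-6.5000 -16.5000]
S = R + BᵀPB = [1/2] + [31.2500] = [31.7500]
BᵀPA = [59.5000 -11.7500]
K = S⁻¹·BᵀPA = [1.8740 -0.3701]
A−BK = [2.8740 -2.3701; -1.1890 0.9449]
AᵀP(A−BK) = [10.4961 -7.4803; -7.4803 5.9016]
P' = Q + AᵀP(A−BK) = [23.4961 -10.4803; -10.4803 6.9016]
tr(P') = 30.3976


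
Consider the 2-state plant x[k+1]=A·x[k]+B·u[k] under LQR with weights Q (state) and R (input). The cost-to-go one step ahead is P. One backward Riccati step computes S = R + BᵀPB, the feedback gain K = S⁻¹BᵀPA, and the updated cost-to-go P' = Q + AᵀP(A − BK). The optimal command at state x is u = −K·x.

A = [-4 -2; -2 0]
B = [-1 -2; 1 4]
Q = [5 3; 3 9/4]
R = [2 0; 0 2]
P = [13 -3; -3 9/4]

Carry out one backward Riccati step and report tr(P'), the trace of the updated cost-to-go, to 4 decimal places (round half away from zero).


BᵀP = [-16.0000 5.2500; -38.0000 15.0000]
S = R + BᵀPB = [2 0; 0 2] + [21.2500 53.0000; 53.0000 136.0000] = [23.2500 53.0000; 53.0000 138.0000]
BᵀPA = [53.5000 32.0000; 122.0000 76.0000]
K = S⁻¹·BᵀPA = [2.2954 0.9712; 0.0025 0.1777]
A−BK = [-1.6996 -0.6733; -4.3054 -1.6821]
AᵀP(A−BK) = [45.8924 18.3579; 18.3579 7.4143]
P' = Q + AᵀP(A−BK) = [50.8924 21.3579; 21.3579 9.6643]
tr(P') = 60.5566

60.5566


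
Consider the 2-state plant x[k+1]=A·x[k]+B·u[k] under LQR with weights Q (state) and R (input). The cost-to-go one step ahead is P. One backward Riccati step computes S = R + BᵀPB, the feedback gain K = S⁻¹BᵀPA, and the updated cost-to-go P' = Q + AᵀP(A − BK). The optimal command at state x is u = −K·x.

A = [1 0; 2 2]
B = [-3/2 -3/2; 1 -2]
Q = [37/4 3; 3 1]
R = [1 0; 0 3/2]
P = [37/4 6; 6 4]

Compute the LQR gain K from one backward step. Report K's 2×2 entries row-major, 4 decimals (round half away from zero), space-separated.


BᵀP = [-7.8750 -5.0000; -25.8750 -17.0000]
S = R + BᵀPB = [1 0; 0 3/2] + [6.8125 21.8125; 21.8125 72.8125] = [7.8125 21.8125; 21.8125 74.3125]
BᵀPA = [-17.8750 -10.0000; -59.8750 -34.0000]
K = S⁻¹·BᵀPA = [-0.2129 -0.0143; -0.7432 -0.4533]
A−BK = [-0.4342 -0.7015; 0.7265 1.1077]
AᵀP(A−BK) = [0.9436 0.6013; 0.6013 0.4438]
P' = Q + AᵀP(A−BK) = [10.1936 3.6013; 3.6013 1.4438]
tr(P') = 11.6374

-0.2129 -0.0143 -0.7432 -0.4533


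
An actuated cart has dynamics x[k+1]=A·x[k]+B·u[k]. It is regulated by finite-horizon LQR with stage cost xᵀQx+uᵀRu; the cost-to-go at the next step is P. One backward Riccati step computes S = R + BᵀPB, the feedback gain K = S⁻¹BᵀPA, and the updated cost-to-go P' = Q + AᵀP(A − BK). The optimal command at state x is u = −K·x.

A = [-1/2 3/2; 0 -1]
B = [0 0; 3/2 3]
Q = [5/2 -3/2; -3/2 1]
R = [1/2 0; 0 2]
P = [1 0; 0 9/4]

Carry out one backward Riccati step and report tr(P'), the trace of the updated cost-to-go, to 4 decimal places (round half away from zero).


6.1059

BᵀP = [0.0000 3.3750; 0.0000 6.7500]
S = R + BᵀPB = [1/2 0; 0 2] + [5.0625 10.1250; 10.1250 20.2500] = [5.5625 10.1250; 10.1250 22.2500]
BᵀPA = [0.0000 -3.3750; 0.0000 -6.7500]
K = S⁻¹·BᵀPA = [0.0000 -0.3176; 0.0000 -0.1588]
A−BK = [-0.5000 1.5000; 0.0000 -0.0471]
AᵀP(A−BK) = [0.2500 -0.7500; -0.7500 2.3559]
P' = Q + AᵀP(A−BK) = [2.7500 -2.2500; -2.2500 3.3559]
tr(P') = 6.1059


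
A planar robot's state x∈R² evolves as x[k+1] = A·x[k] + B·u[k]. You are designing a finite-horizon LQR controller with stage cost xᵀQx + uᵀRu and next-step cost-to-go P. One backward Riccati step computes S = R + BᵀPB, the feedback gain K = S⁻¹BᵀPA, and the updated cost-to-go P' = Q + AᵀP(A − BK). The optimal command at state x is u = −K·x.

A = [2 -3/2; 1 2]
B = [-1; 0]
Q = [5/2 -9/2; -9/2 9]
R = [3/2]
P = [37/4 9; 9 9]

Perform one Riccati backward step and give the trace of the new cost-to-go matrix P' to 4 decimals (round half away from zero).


BᵀP = [-9.2500 -9.0000]
S = R + BᵀPB = [3/2] + [9.2500] = [10.7500]
BᵀPA = [-27.5000 -4.1250]
K = S⁻¹·BᵀPA = [-2.5581 -0.3837]
A−BK = [-0.5581 -1.8837; 1.0000 2.0000]
AᵀP(A−BK) = [11.6512 2.1977; 2.1977 1.2297]
P' = Q + AᵀP(A−BK) = [14.1512 -2.3023; -2.3023 10.2297]
tr(P') = 24.3808

24.3808


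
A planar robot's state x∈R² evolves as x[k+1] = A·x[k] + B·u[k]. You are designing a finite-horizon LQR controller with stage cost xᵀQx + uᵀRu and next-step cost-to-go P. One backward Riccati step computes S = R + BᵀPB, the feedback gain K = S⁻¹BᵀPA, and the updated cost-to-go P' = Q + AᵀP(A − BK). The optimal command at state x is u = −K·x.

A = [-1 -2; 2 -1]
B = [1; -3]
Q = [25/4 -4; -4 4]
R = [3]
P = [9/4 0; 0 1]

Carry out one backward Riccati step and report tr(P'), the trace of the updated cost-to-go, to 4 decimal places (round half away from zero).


21.5658

BᵀP = [2.2500 -3.0000]
S = R + BᵀPB = [3] + [11.2500] = [14.2500]
BᵀPA = [-8.2500 -1.5000]
K = S⁻¹·BᵀPA = [-0.5789 -0.1053]
A−BK = [-0.4211 -1.8947; 0.2632 -1.3158]
AᵀP(A−BK) = [1.4737 1.6316; 1.6316 9.8421]
P' = Q + AᵀP(A−BK) = [7.7237 -2.3684; -2.3684 13.8421]
tr(P') = 21.5658


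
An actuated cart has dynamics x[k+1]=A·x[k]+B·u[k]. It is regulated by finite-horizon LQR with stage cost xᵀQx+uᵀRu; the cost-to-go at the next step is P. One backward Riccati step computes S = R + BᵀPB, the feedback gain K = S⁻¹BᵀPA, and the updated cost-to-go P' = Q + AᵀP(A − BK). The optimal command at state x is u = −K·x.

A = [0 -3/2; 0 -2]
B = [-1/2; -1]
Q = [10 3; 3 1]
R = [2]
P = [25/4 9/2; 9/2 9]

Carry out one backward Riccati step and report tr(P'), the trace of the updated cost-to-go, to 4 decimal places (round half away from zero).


BᵀP = [-7.6250 -11.2500]
S = R + BᵀPB = [2] + [15.0625] = [17.0625]
BᵀPA = [0.0000 33.9375]
K = S⁻¹·BᵀPA = [0.0000 1.9890]
A−BK = [0.0000 -0.5055; 0.0000 -0.0110]
AᵀP(A−BK) = [0.0000 0.0000; 0.0000 9.5604]
P' = Q + AᵀP(A−BK) = [10.0000 3.0000; 3.0000 10.5604]
tr(P') = 20.5604

20.5604


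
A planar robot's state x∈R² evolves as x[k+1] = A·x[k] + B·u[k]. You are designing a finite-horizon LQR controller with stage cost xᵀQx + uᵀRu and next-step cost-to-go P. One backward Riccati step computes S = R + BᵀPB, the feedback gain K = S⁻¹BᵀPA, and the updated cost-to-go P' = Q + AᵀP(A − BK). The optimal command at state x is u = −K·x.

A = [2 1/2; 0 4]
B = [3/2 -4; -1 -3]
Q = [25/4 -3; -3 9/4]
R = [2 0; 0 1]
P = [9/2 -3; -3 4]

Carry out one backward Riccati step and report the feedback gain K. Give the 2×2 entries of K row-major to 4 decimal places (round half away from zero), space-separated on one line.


0.6402 -1.5232 -0.2529 -0.6774

BᵀP = [9.7500 -8.5000; -9.0000 0.0000]
S = R + BᵀPB = [2 0; 0 1] + [23.1250 -13.5000; -13.5000 36.0000] = [25.1250 -13.5000; -13.5000 37.0000]
BᵀPA = [19.5000 -29.1250; -18.0000 -4.5000]
K = S⁻¹·BᵀPA = [0.6402 -1.5232; -0.2529 -0.6774]
A−BK = [0.0281 0.0753; -0.1184 0.4447]
AᵀP(A−BK) = [0.9634 -1.9910; -1.9910 5.7147]
P' = Q + AᵀP(A−BK) = [7.2134 -4.9910; -4.9910 7.9647]
tr(P') = 15.1780


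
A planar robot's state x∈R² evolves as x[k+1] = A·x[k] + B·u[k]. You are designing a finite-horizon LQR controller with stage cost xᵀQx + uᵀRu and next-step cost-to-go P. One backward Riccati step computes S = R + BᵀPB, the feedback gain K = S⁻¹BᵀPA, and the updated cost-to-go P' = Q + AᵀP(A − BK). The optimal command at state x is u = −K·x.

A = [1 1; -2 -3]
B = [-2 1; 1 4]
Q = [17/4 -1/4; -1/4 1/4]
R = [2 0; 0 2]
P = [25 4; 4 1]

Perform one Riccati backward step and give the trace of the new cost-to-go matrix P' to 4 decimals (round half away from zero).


BᵀP = [-46.0000 -7.0000; 41.0000 8.0000]
S = R + BᵀPB = [2 0; 0 2] + [85.0000 -74.0000; -74.0000 73.0000] = [87.0000 -74.0000; -74.0000 75.0000]
BᵀPA = [-32.0000 -25.0000; 25.0000 17.0000]
K = S⁻¹·BᵀPA = [-0.5243 -0.5882; -0.1840 -0.3537]
A−BK = [0.1354 0.1773; -0.7398 -0.9971]
AᵀP(A−BK) = [0.8217 1.0200; 1.0200 1.3079]
P' = Q + AᵀP(A−BK) = [5.0717 0.7700; 0.7700 1.5579]
tr(P') = 6.6296

6.6296


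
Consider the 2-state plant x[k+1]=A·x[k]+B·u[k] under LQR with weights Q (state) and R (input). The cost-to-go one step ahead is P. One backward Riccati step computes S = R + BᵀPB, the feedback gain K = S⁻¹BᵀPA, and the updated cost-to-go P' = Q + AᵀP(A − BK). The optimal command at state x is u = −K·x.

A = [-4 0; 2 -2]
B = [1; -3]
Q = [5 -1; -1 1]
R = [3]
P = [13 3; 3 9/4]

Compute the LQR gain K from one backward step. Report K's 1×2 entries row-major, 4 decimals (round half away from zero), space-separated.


BᵀP = [4.0000 -3.7500]
S = R + BᵀPB = [3] + [15.2500] = [18.2500]
BᵀPA = [-23.5000 7.5000]
K = S⁻¹·BᵀPA = [-1.2877 0.4110]
A−BK = [-2.7123 -0.4110; -1.8630 -0.7671]
AᵀP(A−BK) = [138.7397 24.6575; 24.6575 5.9178]
P' = Q + AᵀP(A−BK) = [143.7397 23.6575; 23.6575 6.9178]
tr(P') = 150.6575

-1.2877 0.4110


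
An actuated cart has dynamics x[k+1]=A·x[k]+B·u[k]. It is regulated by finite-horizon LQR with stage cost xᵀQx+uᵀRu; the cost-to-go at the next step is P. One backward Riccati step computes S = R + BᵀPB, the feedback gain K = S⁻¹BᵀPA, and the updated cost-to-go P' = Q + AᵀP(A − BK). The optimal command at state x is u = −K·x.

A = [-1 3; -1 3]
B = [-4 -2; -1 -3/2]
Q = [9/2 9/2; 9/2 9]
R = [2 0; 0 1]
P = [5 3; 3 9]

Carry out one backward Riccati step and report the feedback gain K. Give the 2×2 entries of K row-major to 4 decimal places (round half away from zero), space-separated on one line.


-0.0347 0.1040 0.6192 -1.8576

BᵀP = [-23.0000 -21.0000; -14.5000 -19.5000]
S = R + BᵀPB = [2 0; 0 1] + [113.0000 77.5000; 77.5000 58.2500] = [115.0000 77.5000; 77.5000 59.2500]
BᵀPA = [44.0000 -132.0000; 34.0000 -102.0000]
K = S⁻¹·BᵀPA = [-0.0347 0.1040; 0.6192 -1.8576]
A−BK = [0.0997 -0.2991; -0.1059 0.3176]
AᵀP(A−BK) = [0.4731 -1.4192; -1.4192 4.2576]
P' = Q + AᵀP(A−BK) = [4.9731 3.0808; 3.0808 13.2576]
tr(P') = 18.2307


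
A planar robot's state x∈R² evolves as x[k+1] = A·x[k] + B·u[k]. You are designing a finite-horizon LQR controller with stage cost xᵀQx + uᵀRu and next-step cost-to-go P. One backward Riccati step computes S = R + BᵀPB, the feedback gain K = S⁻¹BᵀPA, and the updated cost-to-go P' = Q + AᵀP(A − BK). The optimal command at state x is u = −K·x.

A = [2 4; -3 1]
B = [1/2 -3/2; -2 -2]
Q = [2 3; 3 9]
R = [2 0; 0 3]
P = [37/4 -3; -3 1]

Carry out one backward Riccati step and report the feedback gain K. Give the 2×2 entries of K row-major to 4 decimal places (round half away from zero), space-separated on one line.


BᵀP = [10.6250 -3.5000; -7.8750 2.5000]
S = R + BᵀPB = [2 0; 0 3] + [12.3125 -8.9375; -8.9375 6.8125] = [14.3125 -8.9375; -8.9375 9.8125]
BᵀPA = [31.7500 39.0000; -23.2500 -29.0000]
K = S⁻¹·BᵀPA = [1.7131 2.0392; -0.8091 -1.0980]
A−BK = [-0.0702 1.3333; -1.1920 2.8824]
AᵀP(A−BK) = [8.7977 10.7255; 10.7255 13.6275]
P' = Q + AᵀP(A−BK) = [10.7977 13.7255; 13.7255 22.6275]
tr(P') = 33.4252

1.7131 2.0392 -0.8091 -1.0980


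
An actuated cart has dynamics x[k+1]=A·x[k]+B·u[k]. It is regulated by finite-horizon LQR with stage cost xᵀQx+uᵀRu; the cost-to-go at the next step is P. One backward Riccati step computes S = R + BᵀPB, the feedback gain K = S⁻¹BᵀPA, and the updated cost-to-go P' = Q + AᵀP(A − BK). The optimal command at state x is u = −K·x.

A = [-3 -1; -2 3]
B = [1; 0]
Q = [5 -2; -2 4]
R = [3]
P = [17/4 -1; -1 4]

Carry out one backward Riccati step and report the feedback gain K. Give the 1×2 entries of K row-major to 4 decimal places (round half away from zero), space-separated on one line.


-1.4828 -1.0000

BᵀP = [4.2500 -1.0000]
S = R + BᵀPB = [3] + [4.2500] = [7.2500]
BᵀPA = [-10.7500 -7.2500]
K = S⁻¹·BᵀPA = [-1.4828 -1.0000]
A−BK = [-1.5172 0.0000; -2.0000 3.0000]
AᵀP(A−BK) = [26.3103 -15.0000; -15.0000 39.0000]
P' = Q + AᵀP(A−BK) = [31.3103 -17.0000; -17.0000 43.0000]
tr(P') = 74.3103


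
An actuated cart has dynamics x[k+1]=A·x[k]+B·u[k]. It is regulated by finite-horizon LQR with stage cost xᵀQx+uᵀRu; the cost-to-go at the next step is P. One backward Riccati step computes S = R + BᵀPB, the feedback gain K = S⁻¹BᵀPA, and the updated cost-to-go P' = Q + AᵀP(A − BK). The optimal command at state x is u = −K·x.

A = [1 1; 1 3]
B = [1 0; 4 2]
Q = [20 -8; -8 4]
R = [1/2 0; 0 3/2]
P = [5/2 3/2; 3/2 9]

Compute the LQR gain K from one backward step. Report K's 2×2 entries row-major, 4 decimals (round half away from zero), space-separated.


BᵀP = [8.5000 37.5000; 3.0000 18.0000]
S = R + BᵀPB = [1/2 0; 0 3/2] + [158.5000 75.0000; 75.0000 36.0000] = [159.0000 75.0000; 75.0000 37.5000]
BᵀPA = [46.0000 121.0000; 21.0000 57.0000]
K = S⁻¹·BᵀPA = [0.4444 0.7778; -0.3289 -0.0356]
A−BK = [0.5556 0.2222; -0.1200 -0.0400]
AᵀP(A−BK) = [0.9622 0.4689; 0.4689 0.4156]
P' = Q + AᵀP(A−BK) = [20.9622 -7.5311; -7.5311 4.4156]
tr(P') = 25.3778

0.4444 0.7778 -0.3289 -0.0356


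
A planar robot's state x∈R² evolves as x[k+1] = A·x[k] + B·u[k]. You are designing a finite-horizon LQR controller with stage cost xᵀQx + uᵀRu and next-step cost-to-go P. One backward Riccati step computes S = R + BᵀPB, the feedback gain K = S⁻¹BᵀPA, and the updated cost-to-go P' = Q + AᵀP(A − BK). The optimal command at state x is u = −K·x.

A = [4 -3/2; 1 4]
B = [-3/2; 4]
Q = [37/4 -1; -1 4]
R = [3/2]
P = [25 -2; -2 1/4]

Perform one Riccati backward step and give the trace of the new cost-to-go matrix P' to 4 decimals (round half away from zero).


BᵀP = [-45.5000 4.0000]
S = R + BᵀPB = [3/2] + [84.2500] = [85.7500]
BᵀPA = [-178.0000 84.2500]
K = S⁻¹·BᵀPA = [-2.0758 0.9825]
A−BK = [0.8863 -0.0262; 9.3032 0.0700]
AᵀP(A−BK) = [14.7573 -3.1137; -3.1137 1.4738]
P' = Q + AᵀP(A−BK) = [24.0073 -4.1137; -4.1137 5.4738]
tr(P') = 29.4810

29.4810


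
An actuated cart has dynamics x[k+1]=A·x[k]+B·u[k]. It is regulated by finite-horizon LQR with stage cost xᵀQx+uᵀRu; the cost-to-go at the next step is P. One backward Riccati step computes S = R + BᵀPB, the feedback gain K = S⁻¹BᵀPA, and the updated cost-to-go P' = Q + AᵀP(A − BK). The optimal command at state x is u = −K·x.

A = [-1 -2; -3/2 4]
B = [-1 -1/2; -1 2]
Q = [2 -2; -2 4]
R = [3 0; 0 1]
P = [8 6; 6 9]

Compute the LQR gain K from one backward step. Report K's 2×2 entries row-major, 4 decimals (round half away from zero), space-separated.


BᵀP = [-14.0000 -15.0000; 8.0000 15.0000]
S = R + BᵀPB = [3 0; 0 1] + [29.0000 -23.0000; -23.0000 26.0000] = [32.0000 -23.0000; -23.0000 27.0000]
BᵀPA = [36.5000 -32.0000; -30.5000 44.0000]
K = S⁻¹·BᵀPA = [0.8478 0.4418; -0.4075 2.0060]
A−BK = [-0.3560 -0.5552; 0.1627 0.4299]
AᵀP(A−BK) = [2.8791 1.0567; 1.0567 5.8746]
P' = Q + AᵀP(A−BK) = [4.8791 -0.9433; -0.9433 9.8746]
tr(P') = 14.7537

0.8478 0.4418 -0.4075 2.0060


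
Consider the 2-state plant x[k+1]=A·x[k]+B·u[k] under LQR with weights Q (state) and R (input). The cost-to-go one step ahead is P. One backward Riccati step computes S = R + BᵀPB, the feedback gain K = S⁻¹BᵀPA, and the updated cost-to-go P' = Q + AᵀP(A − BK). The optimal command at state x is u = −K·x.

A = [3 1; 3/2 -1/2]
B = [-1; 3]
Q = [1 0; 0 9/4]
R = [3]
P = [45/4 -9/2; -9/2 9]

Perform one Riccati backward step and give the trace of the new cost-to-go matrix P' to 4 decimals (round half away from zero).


BᵀP = [-24.7500 31.5000]
S = R + BᵀPB = [3] + [119.2500] = [122.2500]
BᵀPA = [-27.0000 -40.5000]
K = S⁻¹·BᵀPA = [-0.2209 -0.3313]
A−BK = [2.7791 0.6687; 2.1626 0.4939]
AᵀP(A−BK) = [75.0368 18.0552; 18.0552 4.5828]
P' = Q + AᵀP(A−BK) = [76.0368 18.0552; 18.0552 6.8328]
tr(P') = 82.8696

82.8696


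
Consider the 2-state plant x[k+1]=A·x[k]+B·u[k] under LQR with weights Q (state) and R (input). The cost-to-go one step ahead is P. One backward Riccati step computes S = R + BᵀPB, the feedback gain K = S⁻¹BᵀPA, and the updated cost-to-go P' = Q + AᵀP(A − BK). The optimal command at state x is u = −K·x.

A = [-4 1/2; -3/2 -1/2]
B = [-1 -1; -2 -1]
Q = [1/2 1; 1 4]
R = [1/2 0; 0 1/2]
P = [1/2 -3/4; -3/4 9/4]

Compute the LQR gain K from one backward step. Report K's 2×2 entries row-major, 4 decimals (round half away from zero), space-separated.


BᵀP = [1.0000 -3.7500; 0.2500 -1.5000]
S = R + BᵀPB = [1/2 0; 0 1/2] + [6.5000 2.7500; 2.7500 1.2500] = [7.0000 2.7500; 2.7500 1.7500]
BᵀPA = [1.6250 2.3750; 1.2500 0.8750]
K = S⁻¹·BᵀPA = [-0.1267 0.3733; 0.9133 -0.0867]
A−BK = [-3.2133 0.7867; -0.8400 0.1600]
AᵀP(A−BK) = [3.1267 -0.7483; -0.7483 0.2517]
P' = Q + AᵀP(A−BK) = [3.6267 0.2517; 0.2517 4.2517]
tr(P') = 7.8783

-0.1267 0.3733 0.9133 -0.0867


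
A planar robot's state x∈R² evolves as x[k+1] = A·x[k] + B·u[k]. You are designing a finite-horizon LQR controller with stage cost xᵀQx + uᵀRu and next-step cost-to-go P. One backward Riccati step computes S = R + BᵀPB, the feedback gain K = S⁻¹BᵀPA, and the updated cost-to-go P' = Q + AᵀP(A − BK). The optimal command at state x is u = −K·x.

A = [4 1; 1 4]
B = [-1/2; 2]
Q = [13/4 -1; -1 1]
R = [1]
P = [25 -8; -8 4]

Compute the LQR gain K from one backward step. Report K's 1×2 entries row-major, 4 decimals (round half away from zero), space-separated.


BᵀP = [-28.5000 12.0000]
S = R + BᵀPB = [1] + [38.2500] = [39.2500]
BᵀPA = [-102.0000 19.5000]
K = S⁻¹·BᵀPA = [-2.5987 0.4968]
A−BK = [2.7006 1.2484; 6.1975 3.0064]
AᵀP(A−BK) = [74.9299 30.6752; 30.6752 15.3121]
P' = Q + AᵀP(A−BK) = [78.1799 29.6752; 29.6752 16.3121]
tr(P') = 94.4920

-2.5987 0.4968


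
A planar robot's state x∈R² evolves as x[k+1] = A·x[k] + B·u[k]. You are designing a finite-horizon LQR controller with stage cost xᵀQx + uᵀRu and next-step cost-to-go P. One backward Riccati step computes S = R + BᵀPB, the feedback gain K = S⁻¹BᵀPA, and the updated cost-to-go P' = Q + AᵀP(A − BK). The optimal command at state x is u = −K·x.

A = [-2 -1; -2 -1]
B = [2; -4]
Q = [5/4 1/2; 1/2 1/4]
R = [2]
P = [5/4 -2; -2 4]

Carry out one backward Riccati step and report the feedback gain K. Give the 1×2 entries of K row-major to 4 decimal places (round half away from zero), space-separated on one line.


BᵀP = [10.5000 -20.0000]
S = R + BᵀPB = [2] + [101.0000] = [103.0000]
BᵀPA = [19.0000 9.5000]
K = S⁻¹·BᵀPA = [0.1845 0.0922]
A−BK = [-2.3689 -1.1845; -1.2621 -0.6311]
AᵀP(A−BK) = [1.4951 0.7476; 0.7476 0.3738]
P' = Q + AᵀP(A−BK) = [2.7451 1.2476; 1.2476 0.6238]
tr(P') = 3.3689

0.1845 0.0922


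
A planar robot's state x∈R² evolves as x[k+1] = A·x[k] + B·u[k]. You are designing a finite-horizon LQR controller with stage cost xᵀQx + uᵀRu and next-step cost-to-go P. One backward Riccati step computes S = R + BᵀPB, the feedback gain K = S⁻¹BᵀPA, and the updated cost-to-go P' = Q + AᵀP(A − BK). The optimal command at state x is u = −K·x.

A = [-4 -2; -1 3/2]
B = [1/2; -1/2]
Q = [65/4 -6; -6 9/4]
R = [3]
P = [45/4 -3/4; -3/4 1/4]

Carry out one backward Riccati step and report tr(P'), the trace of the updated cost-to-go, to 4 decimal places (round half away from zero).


128.4425

BᵀP = [6.0000 -0.5000]
S = R + BᵀPB = [3] + [3.2500] = [6.2500]
BᵀPA = [-23.5000 -12.7500]
K = S⁻¹·BᵀPA = [-3.7600 -2.0400]
A−BK = [-2.1200 -0.9800; -2.8800 0.4800]
AᵀP(A−BK) = [85.8900 44.6850; 44.6850 24.0525]
P' = Q + AᵀP(A−BK) = [102.1400 38.6850; 38.6850 26.3025]
tr(P') = 128.4425


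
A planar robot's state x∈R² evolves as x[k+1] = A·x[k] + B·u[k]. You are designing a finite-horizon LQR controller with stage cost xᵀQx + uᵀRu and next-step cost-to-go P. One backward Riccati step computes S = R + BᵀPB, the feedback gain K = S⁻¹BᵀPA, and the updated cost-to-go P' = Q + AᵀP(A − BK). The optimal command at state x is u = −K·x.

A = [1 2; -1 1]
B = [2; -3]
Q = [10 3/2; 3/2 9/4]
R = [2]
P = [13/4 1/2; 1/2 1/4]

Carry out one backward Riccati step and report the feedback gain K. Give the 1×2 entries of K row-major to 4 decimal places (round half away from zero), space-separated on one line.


BᵀP = [5.0000 0.2500]
S = R + BᵀPB = [2] + [9.2500] = [11.2500]
BᵀPA = [4.7500 10.2500]
K = S⁻¹·BᵀPA = [0.4222 0.9111]
A−BK = [0.1556 0.1778; 0.2667 3.7333]
AᵀP(A−BK) = [0.4944 1.4222; 1.4222 5.9111]
P' = Q + AᵀP(A−BK) = [10.4944 2.9222; 2.9222 8.1611]
tr(P') = 18.6556

0.4222 0.9111


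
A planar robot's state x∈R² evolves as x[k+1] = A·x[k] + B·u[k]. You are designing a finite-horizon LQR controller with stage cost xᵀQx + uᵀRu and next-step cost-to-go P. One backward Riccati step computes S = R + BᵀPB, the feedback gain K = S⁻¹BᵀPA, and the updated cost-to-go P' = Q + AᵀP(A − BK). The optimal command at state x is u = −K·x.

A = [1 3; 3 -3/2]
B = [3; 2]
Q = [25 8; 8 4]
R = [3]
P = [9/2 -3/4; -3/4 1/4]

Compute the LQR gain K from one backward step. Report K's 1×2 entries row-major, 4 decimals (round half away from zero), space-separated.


BᵀP = [12.0000 -1.7500]
S = R + BᵀPB = [3] + [32.5000] = [35.5000]
BᵀPA = [6.7500 38.6250]
K = S⁻¹·BᵀPA = [0.1901 1.0880]
A−BK = [0.4296 -0.2641; 2.6197 -3.6761]
AᵀP(A−BK) = [0.9665 -0.5942; -0.5942 5.7874]
P' = Q + AᵀP(A−BK) = [25.9665 7.4058; 7.4058 9.7874]
tr(P') = 35.7540

0.1901 1.0880
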